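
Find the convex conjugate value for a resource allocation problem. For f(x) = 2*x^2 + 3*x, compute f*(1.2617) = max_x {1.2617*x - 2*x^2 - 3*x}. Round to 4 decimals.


f*(y) = sup_x {y*x - a*x^2 - b*x} = sup_x {(y-b)*x - a*x^2}
FOC: (y - b) - 2a*x = 0 => x* = (y - b)/(2a)
x* = (1.2617 - 3)/(2*2) = -0.4346
f*(1.2617) = (y-b)^2/(4a) = (1.2617 - 3)^2/(4*2)
= 3.0217/8 = 0.3777


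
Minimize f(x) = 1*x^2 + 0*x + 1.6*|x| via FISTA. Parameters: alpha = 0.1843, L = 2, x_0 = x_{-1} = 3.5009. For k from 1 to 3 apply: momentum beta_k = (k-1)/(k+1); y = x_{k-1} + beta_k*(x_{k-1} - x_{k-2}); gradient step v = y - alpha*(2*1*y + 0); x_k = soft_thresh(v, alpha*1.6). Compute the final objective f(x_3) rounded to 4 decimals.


FISTA on f(x) = 1*x^2 + 0*x + 1.6*|x|
L = 2, alpha = 0.1843
Iteration 1: beta = 0.0, y = 3.5009 + 0.0*(3.5009 - 3.5009) = 3.5009
  grad(y) = 7.0018, v = y - alpha*grad = 2.2105
  prox(v) = soft_thresh(2.2105, 0.2949) = 1.9156
Iteration 2: beta = 0.3333, y = 1.9156 + 0.3333*(1.9156 - 3.5009) = 1.3872
  grad(y) = 2.7743, v = y - alpha*grad = 0.8758
  prox(v) = soft_thresh(0.8758, 0.2949) = 0.581
Iteration 3: beta = 0.5, y = 0.581 + 0.5*(0.581 - 1.9156) = -0.0863
  grad(y) = -0.1727, v = y - alpha*grad = -0.0545
  prox(v) = soft_thresh(-0.0545, 0.2949) = 0.0
f(x_3) = 1*0.0^2 + 0*0.0 + 1.6*|0.0| = 0.0


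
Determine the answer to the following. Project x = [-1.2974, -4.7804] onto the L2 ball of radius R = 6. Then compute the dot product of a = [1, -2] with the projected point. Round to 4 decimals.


Step 1: Compute ||x|| (intermediates to 6 decimals).
||x|| = sqrt((-1.2974)^2 + (-4.7804)^2) = 4.953329
Step 2: Project.
Since ||x|| <= R, proj = x (no scaling needed).
proj(x) = [-1.2974, -4.7804]
Step 3: Dot product.
a^T * proj(x) = 1*(-1.2974) - 2*(-4.7804) = 8.2634


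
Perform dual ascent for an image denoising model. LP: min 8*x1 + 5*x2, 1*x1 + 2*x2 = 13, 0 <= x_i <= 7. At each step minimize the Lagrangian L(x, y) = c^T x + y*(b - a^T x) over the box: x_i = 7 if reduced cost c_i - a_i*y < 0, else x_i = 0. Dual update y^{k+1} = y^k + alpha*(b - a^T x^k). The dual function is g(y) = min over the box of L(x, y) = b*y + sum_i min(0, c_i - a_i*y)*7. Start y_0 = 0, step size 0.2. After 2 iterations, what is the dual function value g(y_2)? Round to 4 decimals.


Dual ascent for LP: min 8*x1 + 5*x2, 1*x1 + 2*x2 = 13, 0 <= x_i <= 7
Step 1: y^k = 0.0, reduced costs: (8.0, 5.0)
  x^k = (0.0, 0.0), subgradient = b - a^T x = 13.0
  y^{k+1} = 0.0 + 0.2*13.0 = 2.6
Step 2: y^k = 2.6, reduced costs: (5.4, -0.2)
  x^k = (0.0, 7.0), subgradient = b - a^T x = -1.0
  y^{k+1} = 2.6 + 0.2*-1.0 = 2.4
Dual objective at y_2 = 2.4: reduced costs (5.6, 0.2), box minimizer x = (0.0, 0.0)
g(y_2) = b*y + (c1 - a1*y)*x1 + (c2 - a2*y)*x2 = 13*2.4 + 5.6*0.0 + 0.2*0.0 = 31.2 + 0.0 + 0.0 = 31.2


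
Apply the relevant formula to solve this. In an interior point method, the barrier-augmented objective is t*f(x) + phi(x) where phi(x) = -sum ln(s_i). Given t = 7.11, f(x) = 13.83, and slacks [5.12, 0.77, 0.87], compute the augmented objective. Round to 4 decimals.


Step 1: Compute log-barrier.
ln values: [1.6332, -0.2614, -0.1393]
phi = -(1.6332 - 0.2614 - 0.1393) = -1.2325
Step 2: Compute augmented objective.
t*f(x) = 7.11*13.83 = 98.3313
Total = 98.3313 - 1.2325 = 97.0988


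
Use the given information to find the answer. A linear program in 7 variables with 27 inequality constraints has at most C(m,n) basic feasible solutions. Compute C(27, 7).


Each vertex corresponds to some choice of n active constraints out of m, so the number of vertices is at most C(m, n) = m! / (n!(m-n)!).
m = 27, n = 7
Numerator: 27 * 26 * 25 * 24 * 23 * 22 * 21
Denominator: 7! = 5040
C(27, 7) = 888030


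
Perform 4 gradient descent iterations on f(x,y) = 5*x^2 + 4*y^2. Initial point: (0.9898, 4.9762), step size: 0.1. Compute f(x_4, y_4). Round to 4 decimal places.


Gradient descent on f(x,y) = 5*x^2 + 4*y^2.
Starting point: (0.9898, 4.9762), alpha = 0.1
Step 1: grad_x = 2*5*0.9898 = 9.898, grad_y = 2*4*4.9762 = 39.8096
  x_1 = 0.9898 - 0.1*9.898 = 0.0
  y_1 = 4.9762 - 0.1*39.8096 = 0.9952
Step 2: grad_x = 2*5*0.0 = 0.0, grad_y = 2*4*0.9952 = 7.9619
  x_2 = 0.0 - 0.1*0.0 = 0.0
  y_2 = 0.9952 - 0.1*7.9619 = 0.199
Step 3: grad_x = 2*5*0.0 = 0.0, grad_y = 2*4*0.199 = 1.5924
  x_3 = 0.0 - 0.1*0.0 = 0.0
  y_3 = 0.199 - 0.1*1.5924 = 0.0398
Step 4: grad_x = 2*5*0.0 = 0.0, grad_y = 2*4*0.0398 = 0.3185
  x_4 = 0.0 - 0.1*0.0 = 0.0
  y_4 = 0.0398 - 0.1*0.3185 = 0.008
f(0.0, 0.008) = 5*0.0^2 + 4*0.008^2 = 0.0003


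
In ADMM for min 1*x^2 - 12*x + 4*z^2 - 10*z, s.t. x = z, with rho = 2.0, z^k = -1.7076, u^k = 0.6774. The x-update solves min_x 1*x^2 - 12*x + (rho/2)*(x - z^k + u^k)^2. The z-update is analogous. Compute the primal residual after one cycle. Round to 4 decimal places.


ADMM iteration with rho = 2.0, z^k = -1.7076, u^k = 0.6774
Step 1: x-update.
Minimize 1*x^2 - 12*x + (2.0/2)*(x + 1.7076 + 0.6774)^2
FOC: (2*1 + 2.0)*x = 12 + 2.0*(-1.7076 - 0.6774)
x^{k+1} = 1.8075
Step 2: z-update.
Minimize 4*z^2 - 10*z + (2.0/2)*(1.8075 - z + 0.6774)^2
FOC: (2*4 + 2.0)*z = 10 + 2.0*(1.8075 + 0.6774)
z^{k+1} = 1.497
Step 3: u-update.
u^{k+1} = 0.6774 + 1.8075 - 1.497 = 0.9879
Step 4: Primal residual = |1.8075 - 1.497| = 0.3105


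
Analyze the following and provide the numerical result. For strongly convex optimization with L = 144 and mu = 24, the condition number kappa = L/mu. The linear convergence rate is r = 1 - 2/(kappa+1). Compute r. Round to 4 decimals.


Step 1: Compute the condition number.
kappa = L/mu = 144/24 = 6.0
Step 2: Compute the convergence rate.
r = 1 - 2/(kappa + 1) = 1 - 2*mu/(L + mu) = (L - mu)/(L + mu) = 120/168 = 0.7143


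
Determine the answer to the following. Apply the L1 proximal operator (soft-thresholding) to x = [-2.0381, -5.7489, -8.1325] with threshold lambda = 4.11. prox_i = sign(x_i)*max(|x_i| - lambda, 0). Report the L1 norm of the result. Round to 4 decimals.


Soft-thresholding with lambda = 4.11:
prox(-2.0381) = sign(-2.0381)*max(|-2.0381| - 4.11, 0) = 0.0
prox(-5.7489) = sign(-5.7489)*max(|-5.7489| - 4.11, 0) = -1.6389
prox(-8.1325) = sign(-8.1325)*max(|-8.1325| - 4.11, 0) = -4.0225
prox(x) = [0.0, -1.6389, -4.0225]
||prox(x)||_1 = 0.0 + 1.6389 + 4.0225 = 5.6614


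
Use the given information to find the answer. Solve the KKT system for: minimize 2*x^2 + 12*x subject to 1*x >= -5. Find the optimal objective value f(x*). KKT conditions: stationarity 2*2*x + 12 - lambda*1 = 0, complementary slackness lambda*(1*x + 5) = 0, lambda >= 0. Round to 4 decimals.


Step 1: Try lambda = 0 (constraint inactive).
Stationarity: 2*2*x + 12 = 0
x* = -12/(2*2) = -3.0
Check constraint: 1*-3.0 = -3.0 >= -5 -- satisfied.
Step 2: Compute optimal value.
f(x*) = 2*(-3.0)^2 + 12*(-3.0) = -18.0


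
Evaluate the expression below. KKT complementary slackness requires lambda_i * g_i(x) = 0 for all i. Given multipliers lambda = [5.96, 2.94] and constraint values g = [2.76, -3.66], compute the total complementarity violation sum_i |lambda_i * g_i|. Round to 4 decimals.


KKT complementary slackness check:
lambda_1 * g_1 = 5.96 * 2.76 = 16.4496
lambda_2 * g_2 = 2.94 * -3.66 = -10.7604
Total violation = 16.4496 + 10.7604 = 27.21


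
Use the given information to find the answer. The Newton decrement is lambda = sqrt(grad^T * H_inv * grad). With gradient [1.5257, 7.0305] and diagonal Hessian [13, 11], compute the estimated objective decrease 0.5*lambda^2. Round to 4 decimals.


Step 1: H is diagonal, so H^(-1) * g = [0.1174, 0.6391].
Step 2: g^T H^(-1) g = sum_i g_i^2 / H_ii
  = (1.5257)^2/13 + (7.0305)^2/11
  = 0.1791 + 4.4934 = 4.6725
Step 3: Objective decrease = 0.5 * g^T H^(-1) g = 2.3363


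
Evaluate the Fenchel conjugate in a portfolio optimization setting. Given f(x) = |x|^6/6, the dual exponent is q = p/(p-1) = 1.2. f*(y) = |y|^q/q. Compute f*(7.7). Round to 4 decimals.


The conjugate exponent q satisfies 1/p + 1/q = 1.
p = 6, so q = 6/(6 - 1) = 1.2
|y|^q = 7.7^1.2 = 11.5821
f*(7.7) = 11.5821 / 1.2 = 9.6518


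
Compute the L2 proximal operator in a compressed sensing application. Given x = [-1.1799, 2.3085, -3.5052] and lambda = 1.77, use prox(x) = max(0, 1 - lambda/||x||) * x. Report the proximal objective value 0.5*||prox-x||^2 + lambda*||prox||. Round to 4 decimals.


Step 1: Compute ||x||.
||x|| = 4.3598
Step 2: Compute scaling factor.
scale = max(0, 1 - 1.77/4.3598) = 0.594
Step 3: prox(x) = [-0.7009, 1.3713, -2.0821]
||prox(x)|| = 2.5898
Step 4: Proximal objective.
0.5*||prox-x||^2 = 1.5665
lambda*||prox|| = 4.5839
Total = 6.1504


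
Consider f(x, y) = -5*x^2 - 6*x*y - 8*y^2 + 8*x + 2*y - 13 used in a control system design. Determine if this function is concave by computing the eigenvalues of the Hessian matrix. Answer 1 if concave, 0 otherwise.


The Hessian of f(x,y) = -5*x^2 - 6*x*y - 8*y^2 + 8*x + 2*y - 13 is:
H = [[-10, -6], [-6, -16]]
Trace = -10 - 16 = -26
Determinant = -10*-16 - (-6)^2 = 124
Discriminant = (-26)^2 - 4*124 = 180.0
Eigenvalues: lambda_1 = -19.7082, lambda_2 = -6.2918
The function is concave.

1


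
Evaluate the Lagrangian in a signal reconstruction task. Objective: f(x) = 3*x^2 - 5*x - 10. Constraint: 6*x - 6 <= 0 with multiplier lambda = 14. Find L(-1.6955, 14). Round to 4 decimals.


Step 1: Evaluate f(x).
f(-1.6955) = 3*(-1.6955)^2 - 5*(-1.6955) - 10 = 7.1017
Step 2: Evaluate g(x).
g(-1.6955) = 6*-1.6955 - 6 = -16.173
Step 3: Compute Lagrangian.
L = 7.1017 + 14*-16.173 = -219.3203


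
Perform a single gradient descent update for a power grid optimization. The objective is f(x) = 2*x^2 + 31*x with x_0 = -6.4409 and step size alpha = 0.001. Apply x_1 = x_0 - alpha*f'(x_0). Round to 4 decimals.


We compute the gradient at x_0 and apply the update.
f'(x) = 4*x + 31
f'(-6.4409) = 4*-6.4409 + 31 = 5.2364
x_1 = -6.4409 - 0.001*5.2364 = -6.4461


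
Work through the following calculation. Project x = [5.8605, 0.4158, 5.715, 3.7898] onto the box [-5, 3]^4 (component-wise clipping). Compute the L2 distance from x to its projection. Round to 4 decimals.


Project each component onto [-5, 3].
clip(5.8605) = 3.0, clip(0.4158) = 0.4158, clip(5.715) = 3.0, clip(3.7898) = 3.0
Projection = [3.0, 0.4158, 3.0, 3.0]
Squared diffs: [8.1825, 0.0, 7.3712, 0.6238]
Distance = sqrt(16.1775) = 4.0221


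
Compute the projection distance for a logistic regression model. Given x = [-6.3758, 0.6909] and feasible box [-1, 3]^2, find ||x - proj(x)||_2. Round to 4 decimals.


Project each component onto [-1, 3].
clip(-6.3758) = -1.0, clip(0.6909) = 0.6909
Projection = [-1.0, 0.6909]
Squared diffs: [28.8992, 0.0]
Distance = sqrt(28.8992) = 5.3758


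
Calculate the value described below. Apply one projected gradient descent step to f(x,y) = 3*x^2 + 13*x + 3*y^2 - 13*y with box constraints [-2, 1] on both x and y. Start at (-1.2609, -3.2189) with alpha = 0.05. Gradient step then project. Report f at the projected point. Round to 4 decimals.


Step 1: Compute gradient at (-1.2609, -3.2189).
grad_x = 2*3*-1.2609 + 13 = 5.4346
grad_y = 2*3*-3.2189 - 13 = -32.3134
Step 2: Gradient step.
x_raw = -1.2609 - 0.05*5.4346 = -1.5326
y_raw = -3.2189 - 0.05*-32.3134 = -1.6032
Step 3: Project onto [-2, 1].
x_proj = clip(-1.5326) = -1.5326
y_proj = clip(-1.6032) = -1.6032
Step 4: Evaluate f.
f(-1.5326, -1.6032) = 15.6757


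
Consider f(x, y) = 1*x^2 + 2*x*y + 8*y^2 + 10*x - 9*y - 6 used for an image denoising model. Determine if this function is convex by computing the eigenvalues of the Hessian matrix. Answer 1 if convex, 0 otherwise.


The Hessian of f(x,y) = 1*x^2 + 2*x*y + 8*y^2 + 10*x - 9*y - 6 is:
H = [[2, 2], [2, 16]]
Trace = 2 + 16 = 18
Determinant = 2*16 - (2)^2 = 28
Discriminant = (18)^2 - 4*28 = 212.0
Eigenvalues: lambda_1 = 1.7199, lambda_2 = 16.2801
The function is convex.

1


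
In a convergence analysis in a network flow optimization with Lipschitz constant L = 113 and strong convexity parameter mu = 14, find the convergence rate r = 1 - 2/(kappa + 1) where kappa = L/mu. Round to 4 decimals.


Step 1: Compute the condition number.
kappa = L/mu = 113/14 = 8.0714
Step 2: Compute the convergence rate.
r = 1 - 2/(kappa + 1) = 1 - 2*mu/(L + mu) = (L - mu)/(L + mu) = 99/127 = 0.7795


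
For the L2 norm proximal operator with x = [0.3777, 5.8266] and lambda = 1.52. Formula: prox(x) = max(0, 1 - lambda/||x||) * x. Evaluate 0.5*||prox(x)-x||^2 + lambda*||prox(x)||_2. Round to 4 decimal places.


Step 1: Compute ||x||.
||x|| = 5.8388
Step 2: Compute scaling factor.
scale = max(0, 1 - 1.52/5.8388) = 0.7397
Step 3: prox(x) = [0.2794, 4.3098]
||prox(x)|| = 4.3188
Step 4: Proximal objective.
0.5*||prox-x||^2 = 1.1552
lambda*||prox|| = 6.5646
Total = 7.7198


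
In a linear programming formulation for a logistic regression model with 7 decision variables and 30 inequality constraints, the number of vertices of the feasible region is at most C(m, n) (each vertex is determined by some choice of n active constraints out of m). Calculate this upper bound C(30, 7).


Each vertex corresponds to some choice of n active constraints out of m, so the number of vertices is at most C(m, n) = m! / (n!(m-n)!).
m = 30, n = 7
Numerator: 30 * 29 * 28 * 27 * 26 * 25 * 24
Denominator: 7! = 5040
C(30, 7) = 2035800


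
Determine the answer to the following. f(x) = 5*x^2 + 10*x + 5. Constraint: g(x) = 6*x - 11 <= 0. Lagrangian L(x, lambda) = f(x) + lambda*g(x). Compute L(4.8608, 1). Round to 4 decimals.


Step 1: Evaluate f(x).
f(4.8608) = 5*4.8608^2 + 10*4.8608 + 5 = 171.7449
Step 2: Evaluate g(x).
g(4.8608) = 6*4.8608 - 11 = 18.1648
Step 3: Compute Lagrangian.
L = 171.7449 + 1*18.1648 = 189.9097


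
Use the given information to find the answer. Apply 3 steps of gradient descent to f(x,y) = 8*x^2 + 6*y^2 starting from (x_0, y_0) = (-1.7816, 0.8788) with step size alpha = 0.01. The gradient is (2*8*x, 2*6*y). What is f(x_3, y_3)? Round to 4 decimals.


Gradient descent on f(x,y) = 8*x^2 + 6*y^2.
Starting point: (-1.7816, 0.8788), alpha = 0.01
Step 1: grad_x = 2*8*-1.7816 = -28.5056, grad_y = 2*6*0.8788 = 10.5456
  x_1 = -1.7816 - 0.01*-28.5056 = -1.4965
  y_1 = 0.8788 - 0.01*10.5456 = 0.7733
Step 2: grad_x = 2*8*-1.4965 = -23.9447, grad_y = 2*6*0.7733 = 9.2801
  x_2 = -1.4965 - 0.01*-23.9447 = -1.2571
  y_2 = 0.7733 - 0.01*9.2801 = 0.6805
Step 3: grad_x = 2*8*-1.2571 = -20.1136, grad_y = 2*6*0.6805 = 8.1665
  x_3 = -1.2571 - 0.01*-20.1136 = -1.056
  y_3 = 0.6805 - 0.01*8.1665 = 0.5989
f(-1.056, 0.5989) = 8*(-1.056)^2 + 6*0.5989^2 = 11.0724


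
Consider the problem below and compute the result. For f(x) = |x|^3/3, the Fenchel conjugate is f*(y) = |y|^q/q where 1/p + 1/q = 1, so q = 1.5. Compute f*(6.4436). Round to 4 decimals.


The conjugate exponent q satisfies 1/p + 1/q = 1.
p = 3, so q = 3/(3 - 1) = 1.5
|y|^q = 6.4436^1.5 = 16.3566
f*(6.4436) = 16.3566 / 1.5 = 10.9044


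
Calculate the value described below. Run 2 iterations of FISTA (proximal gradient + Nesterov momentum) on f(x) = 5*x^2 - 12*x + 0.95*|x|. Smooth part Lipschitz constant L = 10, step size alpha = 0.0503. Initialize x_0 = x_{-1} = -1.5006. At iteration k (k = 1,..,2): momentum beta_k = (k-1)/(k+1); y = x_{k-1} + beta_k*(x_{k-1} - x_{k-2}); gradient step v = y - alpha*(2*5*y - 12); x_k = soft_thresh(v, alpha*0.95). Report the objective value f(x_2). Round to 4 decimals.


FISTA on f(x) = 5*x^2 - 12*x + 0.95*|x|
L = 10, alpha = 0.0503
Iteration 1: beta = 0.0, y = -1.5006 + 0.0*(-1.5006 + 1.5006) = -1.5006
  grad(y) = -27.006, v = y - alpha*grad = -0.1422
  prox(v) = soft_thresh(-0.1422, 0.0478) = -0.0944
Iteration 2: beta = 0.3333, y = -0.0944 + 0.3333*(-0.0944 + 1.5006) = 0.3743
  grad(y) = -8.2568, v = y - alpha*grad = 0.7896
  prox(v) = soft_thresh(0.7896, 0.0478) = 0.7418
f(x_2) = 5*0.7418^2 - 12*0.7418 + 0.95*|0.7418| = -5.4457


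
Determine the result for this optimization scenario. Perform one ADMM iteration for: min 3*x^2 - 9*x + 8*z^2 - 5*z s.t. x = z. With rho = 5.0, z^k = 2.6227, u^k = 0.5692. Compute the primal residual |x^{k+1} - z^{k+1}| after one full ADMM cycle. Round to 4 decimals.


ADMM iteration with rho = 5.0, z^k = 2.6227, u^k = 0.5692
Step 1: x-update.
Minimize 3*x^2 - 9*x + (5.0/2)*(x - 2.6227 + 0.5692)^2
FOC: (2*3 + 5.0)*x = 9 + 5.0*(2.6227 - 0.5692)
x^{k+1} = 1.7516
Step 2: z-update.
Minimize 8*z^2 - 5*z + (5.0/2)*(1.7516 - z + 0.5692)^2
FOC: (2*8 + 5.0)*z = 5 + 5.0*(1.7516 + 0.5692)
z^{k+1} = 0.7907
Step 3: u-update.
u^{k+1} = 0.5692 + 1.7516 - 0.7907 = 1.5301
Step 4: Primal residual = |1.7516 - 0.7907| = 0.9609


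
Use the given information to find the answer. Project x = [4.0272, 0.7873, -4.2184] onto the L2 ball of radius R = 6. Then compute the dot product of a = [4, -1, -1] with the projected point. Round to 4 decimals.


Step 1: Compute ||x|| (intermediates to 6 decimals).
||x|| = sqrt(4.0272^2 + 0.7873^2 + (-4.2184)^2) = 5.884988
Step 2: Project.
Since ||x|| <= R, proj = x (no scaling needed).
proj(x) = [4.0272, 0.7873, -4.2184]
Step 3: Dot product.
a^T * proj(x) = 4*4.0272 - 1*0.7873 - 1*(-4.2184) = 19.5399


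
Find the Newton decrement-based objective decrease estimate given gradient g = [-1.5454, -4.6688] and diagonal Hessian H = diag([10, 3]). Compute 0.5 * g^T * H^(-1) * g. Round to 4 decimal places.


Step 1: H is diagonal, so H^(-1) * g = [-0.1545, -1.5563].
Step 2: g^T H^(-1) g = sum_i g_i^2 / H_ii
  = (-1.5454)^2/10 + (-4.6688)^2/3
  = 0.2388 + 7.2659 = 7.5047
Step 3: Objective decrease = 0.5 * g^T H^(-1) g = 3.7524


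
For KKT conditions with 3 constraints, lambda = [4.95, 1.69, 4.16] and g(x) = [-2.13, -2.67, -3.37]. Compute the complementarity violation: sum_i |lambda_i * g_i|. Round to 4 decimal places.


KKT complementary slackness check:
lambda_1 * g_1 = 4.95 * -2.13 = -10.5435
lambda_2 * g_2 = 1.69 * -2.67 = -4.5123
lambda_3 * g_3 = 4.16 * -3.37 = -14.0192
Total violation = 10.5435 + 4.5123 + 14.0192 = 29.075


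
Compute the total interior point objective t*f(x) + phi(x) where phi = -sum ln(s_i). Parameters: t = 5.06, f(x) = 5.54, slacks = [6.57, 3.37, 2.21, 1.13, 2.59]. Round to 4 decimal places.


Step 1: Compute log-barrier.
ln values: [1.8825, 1.2149, 0.793, 0.1222, 0.9517]
phi = -(1.8825 + 1.2149 + 0.793 + 0.1222 + 0.9517) = -4.9643
Step 2: Compute augmented objective.
t*f(x) = 5.06*5.54 = 28.0324
Total = 28.0324 - 4.9643 = 23.0681


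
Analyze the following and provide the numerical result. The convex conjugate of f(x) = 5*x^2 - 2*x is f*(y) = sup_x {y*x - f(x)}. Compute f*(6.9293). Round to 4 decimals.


f*(y) = sup_x {y*x - a*x^2 - b*x} = sup_x {(y-b)*x - a*x^2}
FOC: (y - b) - 2a*x = 0 => x* = (y - b)/(2a)
x* = (6.9293 + 2)/(2*5) = 0.8929
f*(6.9293) = (y-b)^2/(4a) = (6.9293 + 2)^2/(4*5)
= 79.7324/20 = 3.9866


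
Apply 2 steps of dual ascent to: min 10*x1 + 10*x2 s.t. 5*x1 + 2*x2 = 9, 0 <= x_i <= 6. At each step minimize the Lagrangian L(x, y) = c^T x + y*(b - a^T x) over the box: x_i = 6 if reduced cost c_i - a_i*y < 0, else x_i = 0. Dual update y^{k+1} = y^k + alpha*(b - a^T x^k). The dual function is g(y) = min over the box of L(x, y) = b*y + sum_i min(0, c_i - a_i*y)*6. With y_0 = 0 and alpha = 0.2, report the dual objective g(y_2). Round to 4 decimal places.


Dual ascent for LP: min 10*x1 + 10*x2, 5*x1 + 2*x2 = 9, 0 <= x_i <= 6
Step 1: y^k = 0.0, reduced costs: (10.0, 10.0)
  x^k = (0.0, 0.0), subgradient = b - a^T x = 9.0
  y^{k+1} = 0.0 + 0.2*9.0 = 1.8
Step 2: y^k = 1.8, reduced costs: (1.0, 6.4)
  x^k = (0.0, 0.0), subgradient = b - a^T x = 9.0
  y^{k+1} = 1.8 + 0.2*9.0 = 3.6
Dual objective at y_2 = 3.6: reduced costs (-8.0, 2.8), box minimizer x = (6.0, 0.0)
g(y_2) = b*y + (c1 - a1*y)*x1 + (c2 - a2*y)*x2 = 9*3.6 + (-8.0)*6.0 + 2.8*0.0 = 32.4 - 48.0 + 0.0 = -15.6


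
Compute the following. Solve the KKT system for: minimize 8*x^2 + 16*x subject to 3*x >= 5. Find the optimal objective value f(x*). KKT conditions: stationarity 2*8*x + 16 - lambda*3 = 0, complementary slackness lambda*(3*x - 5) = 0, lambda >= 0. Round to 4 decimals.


Step 1: Try lambda = 0 (constraint inactive).
x_unc = -16/(2*8) = -1.0
Check: 3*-1.0 = -3.0 < 5 -- violated!
Step 2: Constraint must be active: 3*x = 5
x* = 5/3 = 1.6667 (rounded; the exact value 5/3 is used below)
lambda = (2*8*(5/3) + 16)/3 = 14.2222
Step 3: Compute optimal value.
f(x*) = 8*(5/3)^2 + 16*(5/3) = 48.8889


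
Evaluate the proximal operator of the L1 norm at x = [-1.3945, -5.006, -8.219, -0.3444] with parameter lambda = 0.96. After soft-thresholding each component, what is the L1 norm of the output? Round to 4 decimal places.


Soft-thresholding with lambda = 0.96:
prox(-1.3945) = sign(-1.3945)*max(|-1.3945| - 0.96, 0) = -0.4345
prox(-5.006) = sign(-5.006)*max(|-5.006| - 0.96, 0) = -4.046
prox(-8.219) = sign(-8.219)*max(|-8.219| - 0.96, 0) = -7.259
prox(-0.3444) = sign(-0.3444)*max(|-0.3444| - 0.96, 0) = 0.0
prox(x) = [-0.4345, -4.046, -7.259, 0.0]
||prox(x)||_1 = 0.4345 + 4.046 + 7.259 + 0.0 = 11.7395


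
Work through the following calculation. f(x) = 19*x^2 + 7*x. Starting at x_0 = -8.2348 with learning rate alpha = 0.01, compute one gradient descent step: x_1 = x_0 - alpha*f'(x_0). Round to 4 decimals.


We compute the gradient at x_0 and apply the update.
f'(x) = 38*x + 7
f'(-8.2348) = 38*-8.2348 + 7 = -305.9224
x_1 = -8.2348 - 0.01*-305.9224 = -5.1756


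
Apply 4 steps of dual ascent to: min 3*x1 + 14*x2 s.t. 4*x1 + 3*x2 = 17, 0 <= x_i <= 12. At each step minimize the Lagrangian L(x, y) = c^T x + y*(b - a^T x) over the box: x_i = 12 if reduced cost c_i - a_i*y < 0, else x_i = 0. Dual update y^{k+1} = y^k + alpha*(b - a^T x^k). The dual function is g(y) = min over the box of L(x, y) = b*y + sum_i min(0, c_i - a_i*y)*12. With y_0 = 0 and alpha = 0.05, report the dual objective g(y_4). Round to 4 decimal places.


Dual ascent for LP: min 3*x1 + 14*x2, 4*x1 + 3*x2 = 17, 0 <= x_i <= 12
Step 1: y^k = 0.0, reduced costs: (3.0, 14.0)
  x^k = (0.0, 0.0), subgradient = b - a^T x = 17.0
  y^{k+1} = 0.0 + 0.05*17.0 = 0.85
Step 2: y^k = 0.85, reduced costs: (-0.4, 11.45)
  x^k = (12.0, 0.0), subgradient = b - a^T x = -31.0
  y^{k+1} = 0.85 + 0.05*-31.0 = -0.7
Step 3: y^k = -0.7, reduced costs: (5.8, 16.1)
  x^k = (0.0, 0.0), subgradient = b - a^T x = 17.0
  y^{k+1} = -0.7 + 0.05*17.0 = 0.15
Step 4: y^k = 0.15, reduced costs: (2.4, 13.55)
  x^k = (0.0, 0.0), subgradient = b - a^T x = 17.0
  y^{k+1} = 0.15 + 0.05*17.0 = 1.0
Dual objective at y_4 = 1.0: reduced costs (-1.0, 11.0), box minimizer x = (12.0, 0.0)
g(y_4) = b*y + (c1 - a1*y)*x1 + (c2 - a2*y)*x2 = 17*1.0 + (-1.0)*12.0 + 11.0*0.0 = 17.0 - 12.0 + 0.0 = 5.0


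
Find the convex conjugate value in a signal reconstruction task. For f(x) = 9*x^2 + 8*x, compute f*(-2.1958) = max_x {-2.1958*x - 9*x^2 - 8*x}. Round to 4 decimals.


f*(y) = sup_x {y*x - a*x^2 - b*x} = sup_x {(y-b)*x - a*x^2}
FOC: (y - b) - 2a*x = 0 => x* = (y - b)/(2a)
x* = (-2.1958 - 8)/(2*9) = -0.5664
f*(-2.1958) = (y-b)^2/(4a) = (-2.1958 - 8)^2/(4*9)
= 103.9543/36 = 2.8876


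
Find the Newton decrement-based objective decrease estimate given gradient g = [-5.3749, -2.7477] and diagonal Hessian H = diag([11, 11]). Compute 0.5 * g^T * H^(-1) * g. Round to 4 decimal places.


Step 1: H is diagonal, so H^(-1) * g = [-0.4886, -0.2498].
Step 2: g^T H^(-1) g = sum_i g_i^2 / H_ii
  = (-5.3749)^2/11 + (-2.7477)^2/11
  = 2.6263 + 0.6864 = 3.3127
Step 3: Objective decrease = 0.5 * g^T H^(-1) g = 1.6563


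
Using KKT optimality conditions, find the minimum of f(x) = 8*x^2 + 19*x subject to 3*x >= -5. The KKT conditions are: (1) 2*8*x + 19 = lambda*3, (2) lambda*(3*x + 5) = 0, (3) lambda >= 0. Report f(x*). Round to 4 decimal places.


Step 1: Try lambda = 0 (constraint inactive).
Stationarity: 2*8*x + 19 = 0
x* = -19/(2*8) = -1.1875
Check constraint: 3*-1.1875 = -3.5625 >= -5 -- satisfied.
Step 2: Compute optimal value.
f(x*) = 8*(-1.1875)^2 + 19*(-1.1875) = -11.2813


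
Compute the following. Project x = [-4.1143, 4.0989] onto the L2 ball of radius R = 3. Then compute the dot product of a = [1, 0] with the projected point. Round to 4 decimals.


Step 1: Compute ||x|| (intermediates to 6 decimals).
||x|| = sqrt((-4.1143)^2 + 4.0989^2) = 5.80762
Step 2: Project.
Since ||x|| > R, scale = R/||x|| = 3/5.80762 = 0.516563, proj(x) = scale * x
proj(x) = [-2.125295, 2.11734]
Step 3: Dot product.
a^T * proj(x) = 1*(-2.125295) + 0*2.11734 = -2.1253


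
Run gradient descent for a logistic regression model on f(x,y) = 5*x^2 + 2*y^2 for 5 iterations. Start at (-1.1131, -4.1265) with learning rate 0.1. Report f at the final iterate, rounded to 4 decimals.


Gradient descent on f(x,y) = 5*x^2 + 2*y^2.
Starting point: (-1.1131, -4.1265), alpha = 0.1
Step 1: grad_x = 2*5*-1.1131 = -11.131, grad_y = 2*2*-4.1265 = -16.506
  x_1 = -1.1131 - 0.1*-11.131 = 0.0
  y_1 = -4.1265 - 0.1*-16.506 = -2.4759
Step 2: grad_x = 2*5*0.0 = 0.0, grad_y = 2*2*-2.4759 = -9.9036
  x_2 = 0.0 - 0.1*0.0 = 0.0
  y_2 = -2.4759 - 0.1*-9.9036 = -1.4855
Step 3: grad_x = 2*5*0.0 = 0.0, grad_y = 2*2*-1.4855 = -5.9422
  x_3 = 0.0 - 0.1*0.0 = 0.0
  y_3 = -1.4855 - 0.1*-5.9422 = -0.8913
Step 4: grad_x = 2*5*0.0 = 0.0, grad_y = 2*2*-0.8913 = -3.5653
  x_4 = 0.0 - 0.1*0.0 = 0.0
  y_4 = -0.8913 - 0.1*-3.5653 = -0.5348
Step 5: grad_x = 2*5*0.0 = 0.0, grad_y = 2*2*-0.5348 = -2.1392
  x_5 = 0.0 - 0.1*0.0 = 0.0
  y_5 = -0.5348 - 0.1*-2.1392 = -0.3209
f(0.0, -0.3209) = 5*0.0^2 + 2*(-0.3209)^2 = 0.2059


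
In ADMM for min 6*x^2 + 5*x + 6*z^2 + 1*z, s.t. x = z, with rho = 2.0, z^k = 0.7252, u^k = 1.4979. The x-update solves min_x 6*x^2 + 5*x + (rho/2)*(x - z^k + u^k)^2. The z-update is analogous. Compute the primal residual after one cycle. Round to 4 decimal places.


ADMM iteration with rho = 2.0, z^k = 0.7252, u^k = 1.4979
Step 1: x-update.
Minimize 6*x^2 + 5*x + (2.0/2)*(x - 0.7252 + 1.4979)^2
FOC: (2*6 + 2.0)*x = -5 + 2.0*(0.7252 - 1.4979)
x^{k+1} = -0.4675
Step 2: z-update.
Minimize 6*z^2 + 1*z + (2.0/2)*(-0.4675 - z + 1.4979)^2
FOC: (2*6 + 2.0)*z = -1 + 2.0*(-0.4675 + 1.4979)
z^{k+1} = 0.0758
Step 3: u-update.
u^{k+1} = 1.4979 - 0.4675 - 0.0758 = 0.9546
Step 4: Primal residual = |-0.4675 - 0.0758| = 0.5433


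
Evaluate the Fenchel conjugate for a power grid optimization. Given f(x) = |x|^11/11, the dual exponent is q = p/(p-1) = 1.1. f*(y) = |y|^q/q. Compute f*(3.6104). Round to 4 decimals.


The conjugate exponent q satisfies 1/p + 1/q = 1.
p = 11, so q = 11/(11 - 1) = 1.1
|y|^q = 3.6104^1.1 = 4.105
f*(3.6104) = 4.105 / 1.1 = 3.7318


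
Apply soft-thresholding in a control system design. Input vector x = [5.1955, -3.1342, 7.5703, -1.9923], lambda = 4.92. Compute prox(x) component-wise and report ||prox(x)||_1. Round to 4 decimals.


Soft-thresholding with lambda = 4.92:
prox(5.1955) = sign(5.1955)*max(|5.1955| - 4.92, 0) = 0.2755
prox(-3.1342) = sign(-3.1342)*max(|-3.1342| - 4.92, 0) = 0.0
prox(7.5703) = sign(7.5703)*max(|7.5703| - 4.92, 0) = 2.6503
prox(-1.9923) = sign(-1.9923)*max(|-1.9923| - 4.92, 0) = 0.0
prox(x) = [0.2755, 0.0, 2.6503, 0.0]
||prox(x)||_1 = 0.2755 + 0.0 + 2.6503 + 0.0 = 2.9258


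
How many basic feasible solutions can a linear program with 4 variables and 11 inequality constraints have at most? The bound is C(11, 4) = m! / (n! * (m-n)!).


Each vertex corresponds to some choice of n active constraints out of m, so the number of vertices is at most C(m, n) = m! / (n!(m-n)!).
m = 11, n = 4
Numerator: 11 * 10 * 9 * 8
Denominator: 4! = 24
C(11, 4) = 330


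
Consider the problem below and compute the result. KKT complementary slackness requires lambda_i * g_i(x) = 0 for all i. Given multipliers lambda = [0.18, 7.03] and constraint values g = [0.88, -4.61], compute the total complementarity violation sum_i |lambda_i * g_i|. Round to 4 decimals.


KKT complementary slackness check:
lambda_1 * g_1 = 0.18 * 0.88 = 0.1584
lambda_2 * g_2 = 7.03 * -4.61 = -32.4083
Total violation = 0.1584 + 32.4083 = 32.5667


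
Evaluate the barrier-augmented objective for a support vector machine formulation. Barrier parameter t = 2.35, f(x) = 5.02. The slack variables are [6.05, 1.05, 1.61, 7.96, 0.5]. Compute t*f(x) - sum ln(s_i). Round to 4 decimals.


Step 1: Compute log-barrier.
ln values: [1.8001, 0.0488, 0.4762, 2.0744, -0.6931]
phi = -(1.8001 + 0.0488 + 0.4762 + 2.0744 - 0.6931) = -3.7064
Step 2: Compute augmented objective.
t*f(x) = 2.35*5.02 = 11.797
Total = 11.797 - 3.7064 = 8.0906


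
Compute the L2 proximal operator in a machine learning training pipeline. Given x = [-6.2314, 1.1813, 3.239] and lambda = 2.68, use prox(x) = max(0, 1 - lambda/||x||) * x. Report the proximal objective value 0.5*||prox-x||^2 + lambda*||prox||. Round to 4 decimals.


Step 1: Compute ||x||.
||x|| = 7.1216
Step 2: Compute scaling factor.
scale = max(0, 1 - 2.68/7.1216) = 0.6237
Step 3: prox(x) = [-3.8864, 0.7368, 2.0201]
||prox(x)|| = 4.4416
Step 4: Proximal objective.
0.5*||prox-x||^2 = 3.5912
lambda*||prox|| = 11.9035
Total = 15.4946


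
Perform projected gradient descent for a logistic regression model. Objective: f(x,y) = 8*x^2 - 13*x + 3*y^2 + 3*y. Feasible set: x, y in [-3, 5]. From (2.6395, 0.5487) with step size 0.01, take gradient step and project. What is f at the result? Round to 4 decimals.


Step 1: Compute gradient at (2.6395, 0.5487).
grad_x = 2*8*2.6395 - 13 = 29.232
grad_y = 2*3*0.5487 + 3 = 6.2922
Step 2: Gradient step.
x_raw = 2.6395 - 0.01*29.232 = 2.3472
y_raw = 0.5487 - 0.01*6.2922 = 0.4858
Step 3: Project onto [-3, 5].
x_proj = clip(2.3472) = 2.3472
y_proj = clip(0.4858) = 0.4858
Step 4: Evaluate f.
f(2.3472, 0.4858) = 15.726


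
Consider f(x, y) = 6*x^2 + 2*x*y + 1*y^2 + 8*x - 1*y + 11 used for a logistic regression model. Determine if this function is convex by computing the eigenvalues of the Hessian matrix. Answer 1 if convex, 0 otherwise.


The Hessian of f(x,y) = 6*x^2 + 2*x*y + 1*y^2 + 8*x - 1*y + 11 is:
H = [[12, 2], [2, 2]]
Trace = 12 + 2 = 14
Determinant = 12*2 - (2)^2 = 20
Discriminant = (14)^2 - 4*20 = 116.0
Eigenvalues: lambda_1 = 1.6148, lambda_2 = 12.3852
The function is convex.

1


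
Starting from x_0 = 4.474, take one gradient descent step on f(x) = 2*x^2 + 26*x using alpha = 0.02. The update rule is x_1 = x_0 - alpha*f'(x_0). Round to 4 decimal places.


We compute the gradient at x_0 and apply the update.
f'(x) = 4*x + 26
f'(4.474) = 4*4.474 + 26 = 43.896
x_1 = 4.474 - 0.02*43.896 = 3.5961


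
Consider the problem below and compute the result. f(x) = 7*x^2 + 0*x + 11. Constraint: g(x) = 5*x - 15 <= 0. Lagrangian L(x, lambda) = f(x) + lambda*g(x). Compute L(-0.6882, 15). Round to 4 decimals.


Step 1: Evaluate f(x).
f(-0.6882) = 7*(-0.6882)^2 + 0*(-0.6882) + 11 = 14.3153
Step 2: Evaluate g(x).
g(-0.6882) = 5*-0.6882 - 15 = -18.441
Step 3: Compute Lagrangian.
L = 14.3153 + 15*-18.441 = -262.2997


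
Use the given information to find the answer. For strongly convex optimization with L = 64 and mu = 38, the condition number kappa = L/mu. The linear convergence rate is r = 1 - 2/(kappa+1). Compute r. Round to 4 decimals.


Step 1: Compute the condition number.
kappa = L/mu = 64/38 = 1.6842
Step 2: Compute the convergence rate.
r = 1 - 2/(kappa + 1) = 1 - 2*mu/(L + mu) = (L - mu)/(L + mu) = 26/102 = 0.2549


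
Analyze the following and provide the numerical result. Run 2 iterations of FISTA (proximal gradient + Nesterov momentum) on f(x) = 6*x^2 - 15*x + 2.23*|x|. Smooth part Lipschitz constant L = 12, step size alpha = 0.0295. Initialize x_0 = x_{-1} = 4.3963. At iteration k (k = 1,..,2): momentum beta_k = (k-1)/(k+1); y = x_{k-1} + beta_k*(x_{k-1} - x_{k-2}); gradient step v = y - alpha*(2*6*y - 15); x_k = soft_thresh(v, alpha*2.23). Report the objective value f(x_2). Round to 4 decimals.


FISTA on f(x) = 6*x^2 - 15*x + 2.23*|x|
L = 12, alpha = 0.0295
Iteration 1: beta = 0.0, y = 4.3963 + 0.0*(4.3963 - 4.3963) = 4.3963
  grad(y) = 37.7556, v = y - alpha*grad = 3.2825
  prox(v) = soft_thresh(3.2825, 0.0658) = 3.2167
Iteration 2: beta = 0.3333, y = 3.2167 + 0.3333*(3.2167 - 4.3963) = 2.8235
  grad(y) = 18.8824, v = y - alpha*grad = 2.2665
  prox(v) = soft_thresh(2.2665, 0.0658) = 2.2007
f(x_2) = 6*2.2007^2 - 15*2.2007 + 2.23*|2.2007| = 0.9558


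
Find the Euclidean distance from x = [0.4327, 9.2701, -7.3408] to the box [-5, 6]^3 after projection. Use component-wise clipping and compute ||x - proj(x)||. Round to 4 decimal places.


Project each component onto [-5, 6].
clip(0.4327) = 0.4327, clip(9.2701) = 6.0, clip(-7.3408) = -5.0
Projection = [0.4327, 6.0, -5.0]
Squared diffs: [0.0, 10.6936, 5.4793]
Distance = sqrt(16.1729) = 4.0216


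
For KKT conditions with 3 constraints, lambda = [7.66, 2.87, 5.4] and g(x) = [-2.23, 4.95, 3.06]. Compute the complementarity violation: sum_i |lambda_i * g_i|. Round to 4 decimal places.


KKT complementary slackness check:
lambda_1 * g_1 = 7.66 * -2.23 = -17.0818
lambda_2 * g_2 = 2.87 * 4.95 = 14.2065
lambda_3 * g_3 = 5.4 * 3.06 = 16.524
Total violation = 17.0818 + 14.2065 + 16.524 = 47.8123


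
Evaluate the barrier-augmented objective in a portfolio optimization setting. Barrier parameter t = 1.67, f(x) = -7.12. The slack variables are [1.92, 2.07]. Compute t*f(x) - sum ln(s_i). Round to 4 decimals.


Step 1: Compute log-barrier.
ln values: [0.6523, 0.7275]
phi = -(0.6523 + 0.7275) = -1.3799
Step 2: Compute augmented objective.
t*f(x) = 1.67*-7.12 = -11.8904
Total = -11.8904 - 1.3799 = -13.2703


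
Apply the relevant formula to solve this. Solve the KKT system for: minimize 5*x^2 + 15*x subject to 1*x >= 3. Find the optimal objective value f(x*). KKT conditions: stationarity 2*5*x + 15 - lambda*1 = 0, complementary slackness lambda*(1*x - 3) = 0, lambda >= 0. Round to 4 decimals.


Step 1: Try lambda = 0 (constraint inactive).
x_unc = -15/(2*5) = -1.5
Check: 1*-1.5 = -1.5 < 3 -- violated!
Step 2: Constraint must be active: 1*x = 3
x* = 3/1 = 3.0
lambda = (2*5*3.0 + 15)/1 = 45.0
Step 3: Compute optimal value.
f(x*) = 5*3.0^2 + 15*3.0 = 90.0


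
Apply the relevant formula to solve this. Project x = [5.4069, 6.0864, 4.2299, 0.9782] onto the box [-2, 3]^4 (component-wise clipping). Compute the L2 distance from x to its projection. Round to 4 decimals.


Project each component onto [-2, 3].
clip(5.4069) = 3.0, clip(6.0864) = 3.0, clip(4.2299) = 3.0, clip(0.9782) = 0.9782
Projection = [3.0, 3.0, 3.0, 0.9782]
Squared diffs: [5.7932, 9.5259, 1.5127, 0.0]
Distance = sqrt(16.8318) = 4.1026


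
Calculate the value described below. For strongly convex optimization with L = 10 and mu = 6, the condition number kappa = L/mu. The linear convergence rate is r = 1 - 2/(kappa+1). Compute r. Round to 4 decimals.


Step 1: Compute the condition number.
kappa = L/mu = 10/6 = 1.6667
Step 2: Compute the convergence rate.
r = 1 - 2/(kappa + 1) = 1 - 2*mu/(L + mu) = (L - mu)/(L + mu) = 4/16 = 0.25


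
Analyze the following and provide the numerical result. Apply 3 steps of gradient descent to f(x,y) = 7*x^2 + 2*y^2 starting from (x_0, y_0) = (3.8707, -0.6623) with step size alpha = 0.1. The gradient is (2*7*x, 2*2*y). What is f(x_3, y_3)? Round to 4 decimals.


Gradient descent on f(x,y) = 7*x^2 + 2*y^2.
Starting point: (3.8707, -0.6623), alpha = 0.1
Step 1: grad_x = 2*7*3.8707 = 54.1898, grad_y = 2*2*-0.6623 = -2.6492
  x_1 = 3.8707 - 0.1*54.1898 = -1.5483
  y_1 = -0.6623 - 0.1*-2.6492 = -0.3974
Step 2: grad_x = 2*7*-1.5483 = -21.6759, grad_y = 2*2*-0.3974 = -1.5895
  x_2 = -1.5483 - 0.1*-21.6759 = 0.6193
  y_2 = -0.3974 - 0.1*-1.5895 = -0.2384
Step 3: grad_x = 2*7*0.6193 = 8.6704, grad_y = 2*2*-0.2384 = -0.9537
  x_3 = 0.6193 - 0.1*8.6704 = -0.2477
  y_3 = -0.2384 - 0.1*-0.9537 = -0.1431
f(-0.2477, -0.1431) = 7*(-0.2477)^2 + 2*(-0.1431)^2 = 0.4705


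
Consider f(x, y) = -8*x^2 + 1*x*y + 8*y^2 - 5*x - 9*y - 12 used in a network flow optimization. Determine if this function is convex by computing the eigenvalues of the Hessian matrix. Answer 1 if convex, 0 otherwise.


The Hessian of f(x,y) = -8*x^2 + 1*x*y + 8*y^2 - 5*x - 9*y - 12 is:
H = [[-16, 1], [1, 16]]
Trace = -16 + 16 = 0
Determinant = -16*16 - (1)^2 = -257
Discriminant = (0)^2 - 4*-257 = 1028.0
Eigenvalues: lambda_1 = -16.0312, lambda_2 = 16.0312
The function is not convex.

0


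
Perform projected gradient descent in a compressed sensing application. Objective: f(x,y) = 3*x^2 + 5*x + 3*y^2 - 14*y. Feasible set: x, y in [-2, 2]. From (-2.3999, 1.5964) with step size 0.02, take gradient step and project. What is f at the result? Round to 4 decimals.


Step 1: Compute gradient at (-2.3999, 1.5964).
grad_x = 2*3*-2.3999 + 5 = -9.3994
grad_y = 2*3*1.5964 - 14 = -4.4216
Step 2: Gradient step.
x_raw = -2.3999 - 0.02*-9.3994 = -2.2119
y_raw = 1.5964 - 0.02*-4.4216 = 1.6848
Step 3: Project onto [-2, 2].
x_proj = clip(-2.2119) = -2.0
y_proj = clip(1.6848) = 1.6848
Step 4: Evaluate f.
f(-2.0, 1.6848) = -13.0717


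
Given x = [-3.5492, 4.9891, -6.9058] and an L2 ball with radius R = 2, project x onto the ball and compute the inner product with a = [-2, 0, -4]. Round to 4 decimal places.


Step 1: Compute ||x|| (intermediates to 6 decimals).
||x|| = sqrt((-3.5492)^2 + 4.9891^2 + (-6.9058)^2) = 9.229194
Step 2: Project.
Since ||x|| > R, scale = R/||x|| = 2/9.229194 = 0.216704, proj(x) = scale * x
proj(x) = [-0.769126, 1.081158, -1.496514]
Step 3: Dot product.
a^T * proj(x) = -2*(-0.769126) + 0*1.081158 - 4*(-1.496514) = 7.5243


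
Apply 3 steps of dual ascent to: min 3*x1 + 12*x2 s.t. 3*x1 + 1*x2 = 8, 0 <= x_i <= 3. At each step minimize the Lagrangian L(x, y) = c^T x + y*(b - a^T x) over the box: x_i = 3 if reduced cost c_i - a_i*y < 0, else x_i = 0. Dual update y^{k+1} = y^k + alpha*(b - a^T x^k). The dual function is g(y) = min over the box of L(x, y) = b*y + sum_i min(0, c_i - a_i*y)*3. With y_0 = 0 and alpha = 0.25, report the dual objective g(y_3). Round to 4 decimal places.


Dual ascent for LP: min 3*x1 + 12*x2, 3*x1 + 1*x2 = 8, 0 <= x_i <= 3
Step 1: y^k = 0.0, reduced costs: (3.0, 12.0)
  x^k = (0.0, 0.0), subgradient = b - a^T x = 8.0
  y^{k+1} = 0.0 + 0.25*8.0 = 2.0
Step 2: y^k = 2.0, reduced costs: (-3.0, 10.0)
  x^k = (3.0, 0.0), subgradient = b - a^T x = -1.0
  y^{k+1} = 2.0 + 0.25*-1.0 = 1.75
Step 3: y^k = 1.75, reduced costs: (-2.25, 10.25)
  x^k = (3.0, 0.0), subgradient = b - a^T x = -1.0
  y^{k+1} = 1.75 + 0.25*-1.0 = 1.5
Dual objective at y_3 = 1.5: reduced costs (-1.5, 10.5), box minimizer x = (3.0, 0.0)
g(y_3) = b*y + (c1 - a1*y)*x1 + (c2 - a2*y)*x2 = 8*1.5 + (-1.5)*3.0 + 10.5*0.0 = 12.0 - 4.5 + 0.0 = 7.5


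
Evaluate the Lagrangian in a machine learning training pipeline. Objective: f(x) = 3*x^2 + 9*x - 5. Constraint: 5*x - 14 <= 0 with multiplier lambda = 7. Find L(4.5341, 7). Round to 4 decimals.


Step 1: Evaluate f(x).
f(4.5341) = 3*4.5341^2 + 9*4.5341 - 5 = 97.4811
Step 2: Evaluate g(x).
g(4.5341) = 5*4.5341 - 14 = 8.6705
Step 3: Compute Lagrangian.
L = 97.4811 + 7*8.6705 = 158.1746


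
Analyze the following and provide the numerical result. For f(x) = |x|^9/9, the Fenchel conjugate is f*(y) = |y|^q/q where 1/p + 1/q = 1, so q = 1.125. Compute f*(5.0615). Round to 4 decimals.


The conjugate exponent q satisfies 1/p + 1/q = 1.
p = 9, so q = 9/(9 - 1) = 1.125
|y|^q = 5.0615^1.125 = 6.1989
f*(5.0615) = 6.1989 / 1.125 = 5.5101


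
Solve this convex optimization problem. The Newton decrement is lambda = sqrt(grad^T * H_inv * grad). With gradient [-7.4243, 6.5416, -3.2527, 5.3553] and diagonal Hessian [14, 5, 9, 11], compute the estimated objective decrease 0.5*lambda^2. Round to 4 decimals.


Step 1: H is diagonal, so H^(-1) * g = [-0.5303, 1.3083, -0.3614, 0.4868].
Step 2: g^T H^(-1) g = sum_i g_i^2 / H_ii
  = (-7.4243)^2/14 + (6.5416)^2/5 + (-3.2527)^2/9 + (5.3553)^2/11
  = 3.9372 + 8.5585 + 1.1756 + 2.6072 = 16.2784
Step 3: Objective decrease = 0.5 * g^T H^(-1) g = 8.1392


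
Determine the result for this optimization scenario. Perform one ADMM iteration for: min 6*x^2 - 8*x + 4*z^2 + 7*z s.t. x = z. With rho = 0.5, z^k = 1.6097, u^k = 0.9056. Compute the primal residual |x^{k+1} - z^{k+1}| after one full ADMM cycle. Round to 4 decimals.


ADMM iteration with rho = 0.5, z^k = 1.6097, u^k = 0.9056
Step 1: x-update.
Minimize 6*x^2 - 8*x + (0.5/2)*(x - 1.6097 + 0.9056)^2
FOC: (2*6 + 0.5)*x = 8 + 0.5*(1.6097 - 0.9056)
x^{k+1} = 0.6682
Step 2: z-update.
Minimize 4*z^2 + 7*z + (0.5/2)*(0.6682 - z + 0.9056)^2
FOC: (2*4 + 0.5)*z = -7 + 0.5*(0.6682 + 0.9056)
z^{k+1} = -0.731
Step 3: u-update.
u^{k+1} = 0.9056 + 0.6682 + 0.731 = 2.3047
Step 4: Primal residual = |0.6682 + 0.731| = 1.3991
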